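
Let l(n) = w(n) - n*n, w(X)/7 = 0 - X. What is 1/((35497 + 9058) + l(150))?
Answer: 1/21005 ≈ 4.7608e-5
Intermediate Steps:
w(X) = -7*X (w(X) = 7*(0 - X) = 7*(-X) = -7*X)
l(n) = -n² - 7*n (l(n) = -7*n - n*n = -7*n - n² = -n² - 7*n)
1/((35497 + 9058) + l(150)) = 1/((35497 + 9058) + 150*(-7 - 1*150)) = 1/(44555 + 150*(-7 - 150)) = 1/(44555 + 150*(-157)) = 1/(44555 - 23550) = 1/21005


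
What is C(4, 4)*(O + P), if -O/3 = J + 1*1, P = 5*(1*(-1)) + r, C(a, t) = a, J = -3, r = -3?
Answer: -8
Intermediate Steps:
P = -8 (P = 5*(1*(-1)) - 3 = 5*(-1) - 3 = -5 - 3 = -8)
O = 6 (O = -3*(-3 + 1*1) = -3*(-3 + 1) = -3*(-2) = 6)
C(4, 4)*(O + P) = 4*(6 - 8) = 4*(-2) = -8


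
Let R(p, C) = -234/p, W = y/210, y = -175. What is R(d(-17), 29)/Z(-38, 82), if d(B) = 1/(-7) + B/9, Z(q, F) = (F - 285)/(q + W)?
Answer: 81783/3712 ≈ 22.032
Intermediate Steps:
W = -5/6 (W = -175/210 = -175*1/210 = -5/6 ≈ -0.83333)
Z(q, F) = (-285 + F)/(-5/6 + q) (Z(q, F) = (F - 285)/(q - 5/6) = (-285 + F)/(-5/6 + q))
d(B) = -1/7 + B/9 (d(B) = 1*(-1/7) + B*(1/9) = -1/7 + B/9)
R(d(-17), 29)/Z(-38, 82) = (-234/(-1/7 + (1/9)*(-17)))/((6*(-285 + 82)/(-5 + 6*(-38)))) = (-234/(-1/7 - 17/9))/((6*(-203)/(-5 - 228))) = (-234/(-128/63))/((6*(-203)/(-233))) = (-234*(-63/128))/((6*(-1/233)*(-203))) = 7371/(64*(1218/233)) = (7371/64)*(233/1218) = 81783/3712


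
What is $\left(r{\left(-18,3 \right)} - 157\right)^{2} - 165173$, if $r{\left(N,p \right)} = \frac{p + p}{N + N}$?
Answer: $- \frac{5056979}{36} \approx -1.4047 \cdot 10^{5}$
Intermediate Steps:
$r{\left(N,p \right)} = \frac{p}{N}$ ($r{\left(N,p \right)} = \frac{2 p}{2 N} = 2 p \frac{1}{2 N} = \frac{p}{N}$)
$\left(r{\left(-18,3 \right)} - 157\right)^{2} - 165173 = \left(\frac{3}{-18} - 157\right)^{2} - 165173 = \left(3 \left(- \frac{1}{18}\right) - 157\right)^{2} - 165173 = \left(- \frac{1}{6} - 157\right)^{2} - 165173 = \left(- \frac{943}{6}\right)^{2} - 165173 = \frac{889249}{36} - 165173 = - \frac{5056979}{36}$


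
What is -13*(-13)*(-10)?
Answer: -1690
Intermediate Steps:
-13*(-13)*(-10) = 169*(-10) = -1690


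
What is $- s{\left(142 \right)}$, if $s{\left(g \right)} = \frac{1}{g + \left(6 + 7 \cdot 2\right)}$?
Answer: $- \frac{1}{162} \approx -0.0061728$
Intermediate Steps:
$s{\left(g \right)} = \frac{1}{20 + g}$ ($s{\left(g \right)} = \frac{1}{g + \left(6 + 14\right)} = \frac{1}{g + 20} = \frac{1}{20 + g}$)
$- s{\left(142 \right)} = - \frac{1}{20 + 142} = - \frac{1}{162}$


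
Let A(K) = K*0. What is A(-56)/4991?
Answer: 0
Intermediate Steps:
A(K) = 0
A(-56)/4991 = 0/4991 = 0*(1/4991) = 0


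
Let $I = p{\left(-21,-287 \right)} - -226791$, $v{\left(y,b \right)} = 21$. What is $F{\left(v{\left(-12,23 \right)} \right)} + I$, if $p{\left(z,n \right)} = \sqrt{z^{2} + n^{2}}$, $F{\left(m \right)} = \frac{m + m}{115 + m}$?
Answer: $\frac{15421809}{68} + 91 \sqrt{10} \approx 2.2708 \cdot 10^{5}$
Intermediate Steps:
$F{\left(m \right)} = \frac{2 m}{115 + m}$
$p{\left(z,n \right)} = \sqrt{n^{2} + z^{2}}$
$I = 226791 + 91 \sqrt{10}$ ($I = \sqrt{\left(-287\right)^{2} + \left(-21\right)^{2}} - -226791 = \sqrt{82369 + 441} + 226791 = \sqrt{82810} + 226791 = 91 \sqrt{10} + 226791 = 226791 + 91 \sqrt{10} \approx 2.2708 \cdot 10^{5}$)
$F{\left(v{\left(-12,23 \right)} \right)} + I = 2 \cdot 21 \frac{1}{115 + 21} + \left(226791 + 91 \sqrt{10}\right) = 2 \cdot 21 \cdot \frac{1}{136} + \left(226791 + 91 \sqrt{10}\right) = \frac{21}{68} + \left(226791 + 91 \sqrt{10}\right) = \frac{15421809}{68} + 91 \sqrt{10}$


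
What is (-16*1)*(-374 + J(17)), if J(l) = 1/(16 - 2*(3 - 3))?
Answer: 5983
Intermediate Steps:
J(l) = 1/16 (J(l) = 1/(16 - 2*0) = 1/(16 + 0) = 1/16)
(-16*1)*(-374 + J(17)) = (-16*1)*(-374 + 1/16) = -16*(-5983/16) = 5983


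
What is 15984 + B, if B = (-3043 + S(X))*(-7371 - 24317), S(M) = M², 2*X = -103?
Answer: 12398070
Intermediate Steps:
X = -103/2 (X = (½)*(-103) = -103/2 ≈ -51.500)
B = 12382086 (B = (-3043 + (-103/2)²)*(-7371 - 24317) = (-3043 + 10609/4)*(-31688) = -1563/4*(-31688) = 12382086)
15984 + B = 15984 + 12382086 = 12398070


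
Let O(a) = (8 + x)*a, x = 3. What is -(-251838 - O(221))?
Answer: 254269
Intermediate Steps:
O(a) = 11*a (O(a) = (8 + 3)*a = 11*a)
-(-251838 - O(221)) = -(-251838 - 11*221) = -(-251838 - 1*2431) = -(-251838 - 2431) = -1*(-254269) = 254269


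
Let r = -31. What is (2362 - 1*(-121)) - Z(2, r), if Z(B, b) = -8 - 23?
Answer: 2514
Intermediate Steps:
Z(B, b) = -31
(2362 - 1*(-121)) - Z(2, r) = (2362 - 1*(-121)) - 1*(-31) = (2362 + 121) + 31 = 2483 + 31 = 2514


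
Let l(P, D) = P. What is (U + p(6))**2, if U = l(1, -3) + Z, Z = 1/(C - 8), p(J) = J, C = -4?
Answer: 6889/144 ≈ 47.840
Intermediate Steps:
Z = -1/12 (Z = 1/(-4 - 8) = 1/(-12) = -1/12 ≈ -0.083333)
U = 11/12 (U = 1 - 1/12 = 11/12 ≈ 0.91667)
(U + p(6))**2 = (11/12 + 6)**2 = (83/12)**2 = 6889/144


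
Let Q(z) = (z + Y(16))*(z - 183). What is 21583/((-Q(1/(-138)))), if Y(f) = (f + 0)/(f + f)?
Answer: 102756663/429335 ≈ 239.34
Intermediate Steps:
Y(f) = 1/2 (Y(f) = f/((2*f)) = f*(1/(2*f)) = 1/2)
Q(z) = (1/2 + z)*(-183 + z) (Q(z) = (z + 1/2)*(z - 183) = (1/2 + z)*(-183 + z))
21583/((-Q(1/(-138)))) = 21583/((-(-183/2 + (1/(-138))**2 - 365/2/(-138)))) = 21583/((-(-183/2 + (-1/138)**2 - 365/2*(-1/138)))) = 21583/((-(-183/2 + 1/19044 + 365/276))) = 21583/((-1*(-429335/4761))) = 21583/(429335/4761) = 21583*(4761/429335) = 102756663/429335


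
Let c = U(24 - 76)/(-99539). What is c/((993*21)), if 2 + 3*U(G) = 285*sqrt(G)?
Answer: 2/6227060301 - 190*I*sqrt(13)/2075686767 ≈ 3.2118e-10 - 3.3004e-7*I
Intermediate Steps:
U(G) = -2/3 + 95*sqrt(G) (U(G) = -2/3 + (285*sqrt(G))/3 = -2/3 + 95*sqrt(G))
c = 2/298617 - 190*I*sqrt(13)/99539 (c = (-2/3 + 95*sqrt(24 - 76))/(-99539) = (-2/3 + 95*sqrt(-52))*(-1/99539) = (-2/3 + 95*(2*I*sqrt(13)))*(-1/99539) = (-2/3 + 190*I*sqrt(13))*(-1/99539) = 2/298617 - 190*I*sqrt(13)/99539 ≈ 6.6975e-6 - 0.0068823*I)
c/((993*21)) = (2/298617 - 190*I*sqrt(13)/99539)/((993*21)) = (2/298617 - 190*I*sqrt(13)/99539)/20853 = (2/298617 - 190*I*sqrt(13)/99539)*(1/20853) = 2/6227060301 - 190*I*sqrt(13)/2075686767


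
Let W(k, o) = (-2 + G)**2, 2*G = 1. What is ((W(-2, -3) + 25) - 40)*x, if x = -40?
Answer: 510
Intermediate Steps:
G = 1/2 (G = (1/2)*1 = 1/2 ≈ 0.50000)
W(k, o) = 9/4 (W(k, o) = (-2 + 1/2)**2 = (-3/2)**2 = 9/4)
((W(-2, -3) + 25) - 40)*x = ((9/4 + 25) - 40)*(-40) = (109/4 - 40)*(-40) = -51/4*(-40) = 510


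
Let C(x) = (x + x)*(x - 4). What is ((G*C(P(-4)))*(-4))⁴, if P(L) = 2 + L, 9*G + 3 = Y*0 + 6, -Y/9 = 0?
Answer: 1048576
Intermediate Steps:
Y = 0 (Y = -9*0 = 0)
G = ⅓ (G = -⅓ + (0*0 + 6)/9 = -⅓ + (0 + 6)/9 = -⅓ + (⅑)*6 = -⅓ + ⅔ = ⅓ ≈ 0.33333)
C(x) = 2*x*(-4 + x) (C(x) = (2*x)*(-4 + x) = 2*x*(-4 + x))
((G*C(P(-4)))*(-4))⁴ = (((2*(2 - 4)*(-4 + (2 - 4)))/3)*(-4))⁴ = (((2*(-2)*(-4 - 2))/3)*(-4))⁴ = (((2*(-2)*(-6))/3)*(-4))⁴ = (((⅓)*24)*(-4))⁴ = (8*(-4))⁴ = (-32)⁴ = 1048576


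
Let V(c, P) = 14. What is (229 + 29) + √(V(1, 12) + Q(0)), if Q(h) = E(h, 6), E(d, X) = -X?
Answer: 258 + 2*√2 ≈ 260.83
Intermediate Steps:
Q(h) = -6 (Q(h) = -1*6 = -6)
(229 + 29) + √(V(1, 12) + Q(0)) = (229 + 29) + √(14 - 6) = 258 + √8 = 258 + 2*√2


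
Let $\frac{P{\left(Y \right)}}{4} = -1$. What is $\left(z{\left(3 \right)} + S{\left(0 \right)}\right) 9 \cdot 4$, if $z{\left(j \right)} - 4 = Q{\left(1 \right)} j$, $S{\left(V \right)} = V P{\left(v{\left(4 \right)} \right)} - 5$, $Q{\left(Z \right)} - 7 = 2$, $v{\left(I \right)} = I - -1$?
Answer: $936$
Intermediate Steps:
$v{\left(I \right)} = 1 + I$ ($v{\left(I \right)} = I + 1 = 1 + I$)
$Q{\left(Z \right)} = 9$ ($Q{\left(Z \right)} = 7 + 2 = 9$)
$P{\left(Y \right)} = -4$ ($P{\left(Y \right)} = 4 \left(-1\right) = -4$)
$S{\left(V \right)} = -5 - 4 V$ ($S{\left(V \right)} = V \left(-4\right) - 5 = - 4 V - 5 = -5 - 4 V$)
$z{\left(j \right)} = 4 + 9 j$
$\left(z{\left(3 \right)} + S{\left(0 \right)}\right) 9 \cdot 4 = \left(\left(4 + 9 \cdot 3\right) - 5\right) 9 \cdot 4 = \left(\left(4 + 27\right) + \left(-5 + 0\right)\right) 36 = \left(31 - 5\right) 36 = 26 \cdot 36 = 936$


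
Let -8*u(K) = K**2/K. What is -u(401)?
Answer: 401/8 ≈ 50.125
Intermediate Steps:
u(K) = -K/8 (u(K) = -K**2/(8*K) = -K/8)
-u(401) = -(-1)*401/8 = -1*(-401/8) = 401/8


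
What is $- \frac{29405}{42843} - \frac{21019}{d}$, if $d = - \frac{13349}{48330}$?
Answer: $\frac{43521594904265}{571911207} \approx 76099.0$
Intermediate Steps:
$d = - \frac{13349}{48330}$ ($d = \left(-13349\right) \frac{1}{48330} = - \frac{13349}{48330} \approx -0.27621$)
$- \frac{29405}{42843} - \frac{21019}{d} = - \frac{29405}{42843} - \frac{21019}{- \frac{13349}{48330}} = \left(-29405\right) \frac{1}{42843} - - \frac{1015848270}{13349} = - \frac{29405}{42843} + \frac{1015848270}{13349} = \frac{43521594904265}{571911207}$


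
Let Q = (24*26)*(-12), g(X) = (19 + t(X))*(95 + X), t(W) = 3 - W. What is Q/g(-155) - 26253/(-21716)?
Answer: 12261563/6406220 ≈ 1.9140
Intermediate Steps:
g(X) = (22 - X)*(95 + X) (g(X) = (19 + (3 - X))*(95 + X) = (22 - X)*(95 + X))
Q = -7488 (Q = 624*(-12) = -7488)
Q/g(-155) - 26253/(-21716) = -7488/(2090 - 1*(-155)**2 - 73*(-155)) - 26253/(-21716) = -7488/(2090 - 1*24025 + 11315) - 26253*(-1/21716) = -7488/(2090 - 24025 + 11315) + 26253/21716 = -7488/(-10620) + 26253/21716 = -7488*(-1/10620) + 26253/21716 = 208/295 + 26253/21716 = 12261563/6406220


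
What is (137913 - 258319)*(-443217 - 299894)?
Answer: 89475023066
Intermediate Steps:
(137913 - 258319)*(-443217 - 299894) = -120406*(-743111) = 89475023066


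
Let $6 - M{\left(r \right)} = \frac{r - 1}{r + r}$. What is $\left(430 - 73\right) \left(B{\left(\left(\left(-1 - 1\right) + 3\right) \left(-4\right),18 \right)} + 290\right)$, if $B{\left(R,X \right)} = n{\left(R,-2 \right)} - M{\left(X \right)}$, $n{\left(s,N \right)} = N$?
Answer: $\frac{1210111}{12} \approx 1.0084 \cdot 10^{5}$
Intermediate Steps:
$M{\left(r \right)} = 6 - \frac{-1 + r}{2 r}$ ($M{\left(r \right)} = 6 - \frac{r - 1}{r + r} = 6 - \frac{-1 + r}{2 r}$)
$B{\left(R,X \right)} = -2 - \frac{1 + 11 X}{2 X}$
$\left(430 - 73\right) \left(B{\left(\left(\left(-1 - 1\right) + 3\right) \left(-4\right),18 \right)} + 290\right) = \left(430 - 73\right) \left(\frac{-1 - 270}{2 \cdot 18} + 290\right) = 357 \left(\frac{1}{2} \cdot \frac{1}{18} \left(-1 - 270\right) + 290\right) = 357 \left(\frac{1}{2} \cdot \frac{1}{18} \left(-271\right) + 290\right) = 357 \left(- \frac{271}{36} + 290\right) = 357 \cdot \frac{10169}{36} = \frac{1210111}{12}$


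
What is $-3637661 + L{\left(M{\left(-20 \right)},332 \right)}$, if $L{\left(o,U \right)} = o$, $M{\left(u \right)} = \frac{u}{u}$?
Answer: $-3637660$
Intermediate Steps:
$M{\left(u \right)} = 1$
$-3637661 + L{\left(M{\left(-20 \right)},332 \right)} = -3637661 + 1 = -3637660$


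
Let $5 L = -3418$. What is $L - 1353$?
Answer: $- \frac{10183}{5} \approx -2036.6$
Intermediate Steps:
$L = - \frac{3418}{5}$ ($L = \frac{1}{5} \left(-3418\right) = - \frac{3418}{5} \approx -683.6$)
$L - 1353 = - \frac{3418}{5} - 1353 = - \frac{10183}{5}$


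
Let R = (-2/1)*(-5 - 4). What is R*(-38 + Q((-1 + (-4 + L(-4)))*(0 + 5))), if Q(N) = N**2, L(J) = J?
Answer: 35766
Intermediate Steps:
R = 18 (R = -2*1*(-9) = -2*(-9) = 18)
R*(-38 + Q((-1 + (-4 + L(-4)))*(0 + 5))) = 18*(-38 + ((-1 + (-4 - 4))*(0 + 5))**2) = 18*(-38 + ((-1 - 8)*5)**2) = 18*(-38 + (-9*5)**2) = 18*(-38 + (-45)**2) = 18*(-38 + 2025) = 18*1987 = 35766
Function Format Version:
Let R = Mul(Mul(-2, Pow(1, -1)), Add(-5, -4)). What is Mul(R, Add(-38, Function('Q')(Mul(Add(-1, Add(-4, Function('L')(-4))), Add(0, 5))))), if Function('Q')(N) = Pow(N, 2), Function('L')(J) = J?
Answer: 35766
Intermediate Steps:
R = 18 (R = Mul(Mul(-2, 1), -9) = Mul(-2, -9) = 18)
Mul(R, Add(-38, Function('Q')(Mul(Add(-1, Add(-4, Function('L')(-4))), Add(0, 5))))) = Mul(18, Add(-38, Pow(Mul(Add(-1, Add(-4, -4)), Add(0, 5)), 2))) = Mul(18, Add(-38, Pow(Mul(Add(-1, -8), 5), 2))) = Mul(18, Add(-38, Pow(Mul(-9, 5), 2))) = Mul(18, Add(-38, Pow(-45, 2))) = Mul(18, Add(-38, 2025)) = Mul(18, 1987) = 35766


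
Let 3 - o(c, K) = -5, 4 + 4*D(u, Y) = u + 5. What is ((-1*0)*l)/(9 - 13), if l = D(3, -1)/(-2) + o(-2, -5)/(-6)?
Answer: 0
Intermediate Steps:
D(u, Y) = ¼ + u/4 (D(u, Y) = -1 + (u + 5)/4 = -1 + (5 + u)/4 = -1 + (5/4 + u/4) = ¼ + u/4)
o(c, K) = 8 (o(c, K) = 3 - 1*(-5) = 3 + 5 = 8)
l = -11/6 (l = (¼ + (¼)*3)/(-2) + 8/(-6) = (¼ + ¾)*(-½) + 8*(-⅙) = 1*(-½) - 4/3 = -½ - 4/3 = -11/6 ≈ -1.8333)
((-1*0)*l)/(9 - 13) = (-1*0*(-11/6))/(9 - 13) = (0*(-11/6))/(-4) = 0*(-¼) = 0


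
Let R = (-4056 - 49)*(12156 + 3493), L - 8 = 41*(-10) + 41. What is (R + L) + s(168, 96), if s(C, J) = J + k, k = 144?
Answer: -64239266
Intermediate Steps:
s(C, J) = 144 + J (s(C, J) = J + 144 = 144 + J)
L = -361 (L = 8 + (41*(-10) + 41) = 8 + (-410 + 41) = 8 - 369 = -361)
R = -64239145 (R = -4105*15649 = -64239145)
(R + L) + s(168, 96) = (-64239145 - 361) + (144 + 96) = -64239506 + 240 = -64239266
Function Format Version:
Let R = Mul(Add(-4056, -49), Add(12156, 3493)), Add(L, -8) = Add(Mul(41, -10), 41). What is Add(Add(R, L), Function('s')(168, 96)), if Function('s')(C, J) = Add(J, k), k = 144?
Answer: -64239266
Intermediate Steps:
Function('s')(C, J) = Add(144, J) (Function('s')(C, J) = Add(J, 144) = Add(144, J))
L = -361 (L = Add(8, Add(Mul(41, -10), 41)) = Add(8, Add(-410, 41)) = Add(8, -369) = -361)
R = -64239145 (R = Mul(-4105, 15649) = -64239145)
Add(Add(R, L), Function('s')(168, 96)) = Add(Add(-64239145, -361), Add(144, 96)) = Add(-64239506, 240) = -64239266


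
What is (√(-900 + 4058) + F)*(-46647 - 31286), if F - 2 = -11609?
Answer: 904568331 - 77933*√3158 ≈ 9.0019e+8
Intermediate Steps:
F = -11607 (F = 2 - 11609 = -11607)
(√(-900 + 4058) + F)*(-46647 - 31286) = (√(-900 + 4058) - 11607)*(-46647 - 31286) = (√3158 - 11607)*(-77933) = (-11607 + √3158)*(-77933) = 904568331 - 77933*√3158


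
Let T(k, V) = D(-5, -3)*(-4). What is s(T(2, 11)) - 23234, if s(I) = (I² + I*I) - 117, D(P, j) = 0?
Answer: -23351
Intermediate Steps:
T(k, V) = 0 (T(k, V) = 0*(-4) = 0)
s(I) = -117 + 2*I² (s(I) = (I² + I²) - 117 = 2*I² - 117 = -117 + 2*I²)
s(T(2, 11)) - 23234 = (-117 + 2*0²) - 23234 = (-117 + 2*0) - 23234 = (-117 + 0) - 23234 = -117 - 23234 = -23351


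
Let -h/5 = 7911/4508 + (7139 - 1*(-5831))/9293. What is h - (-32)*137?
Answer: 182998299681/41892844 ≈ 4368.3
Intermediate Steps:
h = -659928415/41892844 (h = -5*(7911/4508 + (7139 - 1*(-5831))/9293) = -5*(7911*(1/4508) + (7139 + 5831)*(1/9293)) = -5*(7911/4508 + 12970*(1/9293)) = -5*(7911/4508 + 12970/9293) = -5*131985683/41892844 = -659928415/41892844 ≈ -15.753)
h - (-32)*137 = -659928415/41892844 - (-32)*137 = -659928415/41892844 - 1*(-4384) = -659928415/41892844 + 4384 = 182998299681/41892844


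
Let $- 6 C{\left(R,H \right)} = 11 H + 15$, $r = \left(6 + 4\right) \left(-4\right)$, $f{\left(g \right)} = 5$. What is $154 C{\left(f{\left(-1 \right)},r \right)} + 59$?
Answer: $\frac{32902}{3} \approx 10967.0$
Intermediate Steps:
$r = -40$ ($r = 10 \left(-4\right) = -40$)
$C{\left(R,H \right)} = - \frac{5}{2} - \frac{11 H}{6}$ ($C{\left(R,H \right)} = - \frac{11 H + 15}{6} = - \frac{15 + 11 H}{6} = - \frac{5}{2} - \frac{11 H}{6}$)
$154 C{\left(f{\left(-1 \right)},r \right)} + 59 = 154 \left(- \frac{5}{2} - - \frac{220}{3}\right) + 59 = 154 \left(- \frac{5}{2} + \frac{220}{3}\right) + 59 = 154 \cdot \frac{425}{6} + 59 = \frac{32725}{3} + 59 = \frac{32902}{3}$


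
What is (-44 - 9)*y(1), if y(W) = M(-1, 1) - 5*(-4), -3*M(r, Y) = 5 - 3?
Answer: -3074/3 ≈ -1024.7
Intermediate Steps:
M(r, Y) = -⅔ (M(r, Y) = -(5 - 3)/3 = -⅓*2 = -⅔)
y(W) = 58/3 (y(W) = -⅔ - 5*(-4) = -⅔ + 20 = 58/3)
(-44 - 9)*y(1) = (-44 - 9)*(58/3) = -53*58/3 = -3074/3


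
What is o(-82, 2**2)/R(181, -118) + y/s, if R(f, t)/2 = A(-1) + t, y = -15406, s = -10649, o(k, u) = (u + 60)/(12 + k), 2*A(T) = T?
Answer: 128133538/88333455 ≈ 1.4506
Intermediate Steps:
A(T) = T/2
o(k, u) = (60 + u)/(12 + k)
R(f, t) = -1 + 2*t (R(f, t) = 2*((1/2)*(-1) + t) = 2*(-1/2 + t) = -1 + 2*t)
o(-82, 2**2)/R(181, -118) + y/s = ((60 + 2**2)/(12 - 82))/(-1 + 2*(-118)) - 15406/(-10649) = ((60 + 4)/(-70))/(-1 - 236) - 15406*(-1/10649) = -1/70*64/(-237) + 15406/10649 = -32/35*(-1/237) + 15406/10649 = 32/8295 + 15406/10649 = 128133538/88333455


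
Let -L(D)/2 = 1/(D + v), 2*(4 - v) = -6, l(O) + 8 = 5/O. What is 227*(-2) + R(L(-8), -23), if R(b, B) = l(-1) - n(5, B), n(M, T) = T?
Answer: -444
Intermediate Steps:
l(O) = -8 + 5/O
v = 7 (v = 4 - 1/2*(-6) = 4 + 3 = 7)
L(D) = -2/(7 + D) (L(D) = -2/(D + 7) = -2/(7 + D))
R(b, B) = -13 - B (R(b, B) = (-8 + 5/(-1)) - B = (-8 + 5*(-1)) - B = (-8 - 5) - B = -13 - B)
227*(-2) + R(L(-8), -23) = 227*(-2) + (-13 - 1*(-23)) = -454 + (-13 + 23) = -454 + 10 = -444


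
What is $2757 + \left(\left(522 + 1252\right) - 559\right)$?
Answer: $3972$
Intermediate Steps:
$2757 + \left(\left(522 + 1252\right) - 559\right) = 2757 + \left(1774 - 559\right) = 2757 + 1215 = 3972$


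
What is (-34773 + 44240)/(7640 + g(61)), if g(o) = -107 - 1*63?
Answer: 9467/7470 ≈ 1.2673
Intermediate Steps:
g(o) = -170 (g(o) = -107 - 63 = -170)
(-34773 + 44240)/(7640 + g(61)) = (-34773 + 44240)/(7640 - 170) = 9467/7470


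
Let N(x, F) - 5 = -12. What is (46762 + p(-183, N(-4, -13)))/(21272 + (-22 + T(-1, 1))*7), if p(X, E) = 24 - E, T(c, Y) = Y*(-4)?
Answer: 46793/21090 ≈ 2.2187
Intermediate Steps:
T(c, Y) = -4*Y
N(x, F) = -7 (N(x, F) = 5 - 12 = -7)
(46762 + p(-183, N(-4, -13)))/(21272 + (-22 + T(-1, 1))*7) = (46762 + (24 - 1*(-7)))/(21272 + (-22 - 4*1)*7) = (46762 + (24 + 7))/(21272 + (-22 - 4)*7) = (46762 + 31)/(21272 - 26*7) = 46793/(21272 - 182) = 46793/21090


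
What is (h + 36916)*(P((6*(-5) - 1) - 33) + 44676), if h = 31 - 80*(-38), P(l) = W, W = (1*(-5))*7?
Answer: 1785059667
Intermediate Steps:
W = -35 (W = -5*7 = -35)
P(l) = -35
h = 3071 (h = 31 + 3040 = 3071)
(h + 36916)*(P((6*(-5) - 1) - 33) + 44676) = (3071 + 36916)*(-35 + 44676) = 39987*44641 = 1785059667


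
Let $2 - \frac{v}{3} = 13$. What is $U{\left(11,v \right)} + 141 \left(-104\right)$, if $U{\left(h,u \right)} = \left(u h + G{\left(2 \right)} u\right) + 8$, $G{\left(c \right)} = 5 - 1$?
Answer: $-15151$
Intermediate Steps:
$G{\left(c \right)} = 4$ ($G{\left(c \right)} = 5 - 1 = 4$)
$v = -33$ ($v = 6 - 39 = -33$)
$U{\left(h,u \right)} = 8 + 4 u + h u$ ($U{\left(h,u \right)} = \left(u h + 4 u\right) + 8 = \left(h u + 4 u\right) + 8 = \left(4 u + h u\right) + 8 = 8 + 4 u + h u$)
$U{\left(11,v \right)} + 141 \left(-104\right) = \left(8 + 4 \left(-33\right) + 11 \left(-33\right)\right) + 141 \left(-104\right) = \left(8 - 132 - 363\right) - 14664 = -487 - 14664 = -15151$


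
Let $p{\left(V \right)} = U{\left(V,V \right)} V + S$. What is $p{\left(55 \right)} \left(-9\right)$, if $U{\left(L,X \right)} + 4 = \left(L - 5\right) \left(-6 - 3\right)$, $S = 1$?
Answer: $224721$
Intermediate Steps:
$U{\left(L,X \right)} = 41 - 9 L$ ($U{\left(L,X \right)} = -4 + \left(L - 5\right) \left(-6 - 3\right) = -4 + \left(-5 + L\right) \left(-9\right) = -4 - \left(-45 + 9 L\right) = 41 - 9 L$)
$p{\left(V \right)} = 1 + V \left(41 - 9 V\right)$ ($p{\left(V \right)} = \left(41 - 9 V\right) V + 1 = V \left(41 - 9 V\right) + 1 = 1 + V \left(41 - 9 V\right)$)
$p{\left(55 \right)} \left(-9\right) = \left(1 - 55 \left(-41 + 9 \cdot 55\right)\right) \left(-9\right) = \left(1 - 55 \left(-41 + 495\right)\right) \left(-9\right) = \left(1 - 55 \cdot 454\right) \left(-9\right) = \left(1 - 24970\right) \left(-9\right) = \left(-24969\right) \left(-9\right) = 224721$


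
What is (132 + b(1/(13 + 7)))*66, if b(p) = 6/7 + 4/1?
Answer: 63228/7 ≈ 9032.6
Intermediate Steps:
b(p) = 34/7 (b(p) = 6*(⅐) + 4*1 = 6/7 + 4 = 34/7)
(132 + b(1/(13 + 7)))*66 = (132 + 34/7)*66 = (958/7)*66 = 63228/7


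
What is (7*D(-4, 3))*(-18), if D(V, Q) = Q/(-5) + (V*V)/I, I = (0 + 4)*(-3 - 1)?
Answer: 1008/5 ≈ 201.60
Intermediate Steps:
I = -16 (I = 4*(-4) = -16)
D(V, Q) = -Q/5 - V²/16 (D(V, Q) = Q/(-5) + (V*V)/(-16) = Q*(-⅕) + V²*(-1/16) = -Q/5 - V²/16)
(7*D(-4, 3))*(-18) = (7*(-⅕*3 - 1/16*(-4)²))*(-18) = (7*(-⅗ - 1/16*16))*(-18) = (7*(-⅗ - 1))*(-18) = (7*(-8/5))*(-18) = -56/5*(-18) = 1008/5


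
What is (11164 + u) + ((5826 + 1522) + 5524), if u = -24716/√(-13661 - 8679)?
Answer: 24036 + 12358*I*√5585/5585 ≈ 24036.0 + 165.36*I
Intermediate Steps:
u = 12358*I*√5585/5585 (u = -24716*(-I*√5585/11170) = -(-12358)*I*√5585/5585 = 12358*I*√5585/5585 ≈ 165.36*I)
(11164 + u) + ((5826 + 1522) + 5524) = (11164 + 12358*I*√5585/5585) + ((5826 + 1522) + 5524) = (11164 + 12358*I*√5585/5585) + (7348 + 5524) = (11164 + 12358*I*√5585/5585) + 12872 = 24036 + 12358*I*√5585/5585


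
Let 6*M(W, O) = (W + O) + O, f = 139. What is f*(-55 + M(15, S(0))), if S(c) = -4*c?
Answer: -14595/2 ≈ -7297.5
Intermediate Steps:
M(W, O) = O/3 + W/6 (M(W, O) = ((W + O) + O)/6 = ((O + W) + O)/6 = (W + 2*O)/6 = O/3 + W/6)
f*(-55 + M(15, S(0))) = 139*(-55 + ((-4*0)/3 + (⅙)*15)) = 139*(-55 + ((⅓)*0 + 5/2)) = 139*(-55 + (0 + 5/2)) = 139*(-55 + 5/2) = 139*(-105/2) = -14595/2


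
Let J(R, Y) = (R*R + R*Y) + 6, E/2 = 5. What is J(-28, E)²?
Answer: 260100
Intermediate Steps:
E = 10 (E = 2*5 = 10)
J(R, Y) = 6 + R² + R*Y (J(R, Y) = (R² + R*Y) + 6 = 6 + R² + R*Y)
J(-28, E)² = (6 + (-28)² - 28*10)² = (6 + 784 - 280)² = 510² = 260100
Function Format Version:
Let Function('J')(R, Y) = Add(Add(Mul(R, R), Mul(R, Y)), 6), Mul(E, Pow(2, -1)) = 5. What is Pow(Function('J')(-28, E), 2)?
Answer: 260100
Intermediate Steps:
E = 10 (E = Mul(2, 5) = 10)
Function('J')(R, Y) = Add(6, Pow(R, 2), Mul(R, Y)) (Function('J')(R, Y) = Add(Add(Pow(R, 2), Mul(R, Y)), 6) = Add(6, Pow(R, 2), Mul(R, Y)))
Pow(Function('J')(-28, E), 2) = Pow(Add(6, Pow(-28, 2), Mul(-28, 10)), 2) = Pow(Add(6, 784, -280), 2) = Pow(510, 2) = 260100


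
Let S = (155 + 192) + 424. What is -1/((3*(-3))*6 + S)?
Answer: -1/717 ≈ -0.0013947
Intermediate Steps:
S = 771 (S = 347 + 424 = 771)
-1/((3*(-3))*6 + S) = -1/((3*(-3))*6 + 771) = -1/(-9*6 + 771) = -1/(-54 + 771) = -1/717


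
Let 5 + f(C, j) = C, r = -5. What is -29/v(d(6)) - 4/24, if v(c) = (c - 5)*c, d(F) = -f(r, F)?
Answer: -56/75 ≈ -0.74667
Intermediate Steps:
f(C, j) = -5 + C
d(F) = 10 (d(F) = -(-5 - 5) = -1*(-10) = 10)
v(c) = c*(-5 + c) (v(c) = (-5 + c)*c = c*(-5 + c))
-29/v(d(6)) - 4/24 = -29/(10*(-5 + 10)) - 4/24 = -29/(10*5) - 4*1/24 = -29/50 - ⅙ = -56/75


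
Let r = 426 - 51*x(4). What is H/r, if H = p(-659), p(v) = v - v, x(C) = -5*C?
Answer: 0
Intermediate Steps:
p(v) = 0
H = 0
r = 1446 (r = 426 - (-255)*4 = 426 - 51*(-20) = 426 + 1020 = 1446)
H/r = 0/1446 = 0*(1/1446) = 0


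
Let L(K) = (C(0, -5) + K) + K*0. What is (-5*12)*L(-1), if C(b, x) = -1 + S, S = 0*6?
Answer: 120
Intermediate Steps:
S = 0
C(b, x) = -1 (C(b, x) = -1 + 0 = -1)
L(K) = -1 + K (L(K) = (-1 + K) + K*0 = (-1 + K) + 0 = -1 + K)
(-5*12)*L(-1) = (-5*12)*(-1 - 1) = -60*(-2) = 120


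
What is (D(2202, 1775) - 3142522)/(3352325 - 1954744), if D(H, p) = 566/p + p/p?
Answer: -5577974209/2480706275 ≈ -2.2485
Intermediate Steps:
D(H, p) = 1 + 566/p (D(H, p) = 566/p + 1 = 1 + 566/p)
(D(2202, 1775) - 3142522)/(3352325 - 1954744) = ((566 + 1775)/1775 - 3142522)/(3352325 - 1954744) = ((1/1775)*2341 - 3142522)/1397581 = (2341/1775 - 3142522)*(1/1397581) = -5577974209/1775*1/1397581 = -5577974209/2480706275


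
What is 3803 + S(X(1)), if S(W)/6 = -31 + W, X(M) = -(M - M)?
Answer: 3617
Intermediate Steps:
X(M) = 0 (X(M) = -1*0 = 0)
S(W) = -186 + 6*W (S(W) = 6*(-31 + W) = -186 + 6*W)
3803 + S(X(1)) = 3803 + (-186 + 6*0) = 3803 + (-186 + 0) = 3803 - 186 = 3617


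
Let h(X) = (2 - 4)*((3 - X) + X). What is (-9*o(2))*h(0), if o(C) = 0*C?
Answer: 0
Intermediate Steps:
o(C) = 0
h(X) = -6 (h(X) = -2*3 = -6)
(-9*o(2))*h(0) = -9*0*(-6) = 0*(-6) = 0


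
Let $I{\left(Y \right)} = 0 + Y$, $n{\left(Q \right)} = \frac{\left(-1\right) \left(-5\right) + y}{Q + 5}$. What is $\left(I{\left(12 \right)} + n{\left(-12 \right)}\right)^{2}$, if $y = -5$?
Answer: $144$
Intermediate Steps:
$n{\left(Q \right)} = 0$ ($n{\left(Q \right)} = \frac{\left(-1\right) \left(-5\right) - 5}{Q + 5} = \frac{5 - 5}{5 + Q} = \frac{0}{5 + Q} = 0$)
$I{\left(Y \right)} = Y$
$\left(I{\left(12 \right)} + n{\left(-12 \right)}\right)^{2} = \left(12 + 0\right)^{2} = 12^{2} = 144$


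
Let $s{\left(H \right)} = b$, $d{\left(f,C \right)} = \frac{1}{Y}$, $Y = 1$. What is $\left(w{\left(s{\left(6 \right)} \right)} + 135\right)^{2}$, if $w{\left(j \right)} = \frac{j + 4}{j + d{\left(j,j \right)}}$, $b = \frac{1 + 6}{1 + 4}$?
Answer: $\frac{301401}{16} \approx 18838.0$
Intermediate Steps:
$d{\left(f,C \right)} = 1$ ($d{\left(f,C \right)} = 1^{-1} = 1$)
$b = \frac{7}{5} \approx 1.4$
$s{\left(H \right)} = \frac{7}{5}$
$w{\left(j \right)} = \frac{4 + j}{1 + j}$ ($w{\left(j \right)} = \frac{j + 4}{j + 1} = \frac{4 + j}{1 + j}$)
$\left(w{\left(s{\left(6 \right)} \right)} + 135\right)^{2} = \left(\frac{4 + \frac{7}{5}}{1 + \frac{7}{5}} + 135\right)^{2} = \left(\frac{1}{\frac{12}{5}} \cdot \frac{27}{5} + 135\right)^{2} = \left(\frac{5}{12} \cdot \frac{27}{5} + 135\right)^{2} = \left(\frac{9}{4} + 135\right)^{2} = \left(\frac{549}{4}\right)^{2} = \frac{301401}{16}$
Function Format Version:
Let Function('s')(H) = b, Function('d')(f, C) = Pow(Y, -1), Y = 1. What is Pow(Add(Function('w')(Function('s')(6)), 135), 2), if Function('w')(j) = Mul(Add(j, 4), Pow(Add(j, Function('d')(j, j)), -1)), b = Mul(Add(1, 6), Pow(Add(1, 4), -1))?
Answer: Rational(301401, 16) ≈ 18838.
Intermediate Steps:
Function('d')(f, C) = 1 (Function('d')(f, C) = Pow(1, -1) = 1)
b = Rational(7, 5) (b = Mul(7, Pow(5, -1)) = Mul(7, Rational(1, 5)) = Rational(7, 5) ≈ 1.4000)
Function('s')(H) = Rational(7, 5)
Function('w')(j) = Mul(Pow(Add(1, j), -1), Add(4, j)) (Function('w')(j) = Mul(Add(j, 4), Pow(Add(j, 1), -1)) = Mul(Add(4, j), Pow(Add(1, j), -1)) = Mul(Pow(Add(1, j), -1), Add(4, j)))
Pow(Add(Function('w')(Function('s')(6)), 135), 2) = Pow(Add(Mul(Pow(Add(1, Rational(7, 5)), -1), Add(4, Rational(7, 5))), 135), 2) = Pow(Add(Mul(Pow(Rational(12, 5), -1), Rational(27, 5)), 135), 2) = Pow(Add(Mul(Rational(5, 12), Rational(27, 5)), 135), 2) = Pow(Add(Rational(9, 4), 135), 2) = Pow(Rational(549, 4), 2) = Rational(301401, 16)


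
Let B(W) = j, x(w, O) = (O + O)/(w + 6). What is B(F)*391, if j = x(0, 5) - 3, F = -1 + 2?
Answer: -1564/3 ≈ -521.33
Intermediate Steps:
x(w, O) = 2*O/(6 + w) (x(w, O) = (2*O)/(6 + w) = 2*O/(6 + w))
F = 1
j = -4/3 (j = 2*5/(6 + 0) - 3 = 2*5/6 - 3 = 2*5*(⅙) - 3 = 5/3 - 3 = -4/3 ≈ -1.3333)
B(W) = -4/3
B(F)*391 = -4/3*391 = -1564/3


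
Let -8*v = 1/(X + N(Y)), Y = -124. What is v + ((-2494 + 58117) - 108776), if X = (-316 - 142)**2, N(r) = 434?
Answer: -89381234353/1681584 ≈ -53153.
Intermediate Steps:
X = 209764 (X = (-458)**2 = 209764)
v = -1/1681584 (v = -1/(8*(209764 + 434)) = -1/8/210198 = -1/8*1/210198 = -1/1681584 ≈ -5.9468e-7)
v + ((-2494 + 58117) - 108776) = -1/1681584 + ((-2494 + 58117) - 108776) = -1/1681584 + (55623 - 108776) = -1/1681584 - 53153 = -89381234353/1681584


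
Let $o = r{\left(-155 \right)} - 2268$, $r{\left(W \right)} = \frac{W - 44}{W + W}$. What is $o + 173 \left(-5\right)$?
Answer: $- \frac{971031}{310} \approx -3132.4$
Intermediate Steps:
$r{\left(W \right)} = \frac{-44 + W}{2 W}$
$o = - \frac{702881}{310}$ ($o = \frac{-44 - 155}{2 \left(-155\right)} - 2268 = \frac{1}{2} \left(- \frac{1}{155}\right) \left(-199\right) - 2268 = \frac{199}{310} - 2268 = - \frac{702881}{310} \approx -2267.4$)
$o + 173 \left(-5\right) = - \frac{702881}{310} + 173 \left(-5\right) = - \frac{702881}{310} - 865 = - \frac{971031}{310}$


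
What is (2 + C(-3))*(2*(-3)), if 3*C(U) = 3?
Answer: -18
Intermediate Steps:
C(U) = 1 (C(U) = (⅓)*3 = 1)
(2 + C(-3))*(2*(-3)) = (2 + 1)*(2*(-3)) = 3*(-6) = -18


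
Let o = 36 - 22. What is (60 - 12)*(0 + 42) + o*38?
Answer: 2548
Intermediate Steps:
o = 14
(60 - 12)*(0 + 42) + o*38 = (60 - 12)*(0 + 42) + 14*38 = 48*42 + 532 = 2016 + 532 = 2548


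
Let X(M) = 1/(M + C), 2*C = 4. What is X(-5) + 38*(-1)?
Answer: -115/3 ≈ -38.333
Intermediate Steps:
C = 2 (C = (1/2)*4 = 2)
X(M) = 1/(2 + M) (X(M) = 1/(M + 2) = 1/(2 + M))
X(-5) + 38*(-1) = 1/(2 - 5) + 38*(-1) = 1/(-3) - 38 = -1/3 - 38 = -115/3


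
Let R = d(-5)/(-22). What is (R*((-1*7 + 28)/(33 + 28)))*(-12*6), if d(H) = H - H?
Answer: 0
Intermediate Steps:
d(H) = 0
R = 0 (R = 0/(-22) = 0*(-1/22) = 0)
(R*((-1*7 + 28)/(33 + 28)))*(-12*6) = (0*((-1*7 + 28)/(33 + 28)))*(-12*6) = (0*((-7 + 28)/61))*(-72) = (0*(21*(1/61)))*(-72) = (0*(21/61))*(-72) = 0*(-72) = 0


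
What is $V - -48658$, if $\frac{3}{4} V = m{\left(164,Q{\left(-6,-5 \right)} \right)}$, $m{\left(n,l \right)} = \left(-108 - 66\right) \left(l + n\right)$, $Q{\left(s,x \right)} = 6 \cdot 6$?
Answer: $2258$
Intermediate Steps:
$Q{\left(s,x \right)} = 36$
$m{\left(n,l \right)} = - 174 l - 174 n$ ($m{\left(n,l \right)} = - 174 \left(l + n\right) = - 174 l - 174 n$)
$V = -46400$ ($V = \frac{4 \left(\left(-174\right) 36 - 28536\right)}{3} = \frac{4 \left(-6264 - 28536\right)}{3} = \frac{4}{3} \left(-34800\right) = -46400$)
$V - -48658 = -46400 - -48658 = -46400 + 48658 = 2258$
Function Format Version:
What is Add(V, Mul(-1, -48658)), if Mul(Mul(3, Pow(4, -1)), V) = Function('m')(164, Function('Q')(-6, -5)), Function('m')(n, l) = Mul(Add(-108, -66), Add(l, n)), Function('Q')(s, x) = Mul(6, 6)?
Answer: 2258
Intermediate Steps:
Function('Q')(s, x) = 36
Function('m')(n, l) = Add(Mul(-174, l), Mul(-174, n)) (Function('m')(n, l) = Mul(-174, Add(l, n)) = Add(Mul(-174, l), Mul(-174, n)))
V = -46400 (V = Mul(Rational(4, 3), Add(Mul(-174, 36), Mul(-174, 164))) = Mul(Rational(4, 3), Add(-6264, -28536)) = Mul(Rational(4, 3), -34800) = -46400)
Add(V, Mul(-1, -48658)) = Add(-46400, Mul(-1, -48658)) = Add(-46400, 48658) = 2258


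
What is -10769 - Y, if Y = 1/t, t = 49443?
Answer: -532451668/49443 ≈ -10769.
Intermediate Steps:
Y = 1/49443 ≈ 2.0225e-5
-10769 - Y = -10769 - 1*1/49443 = -10769 - 1/49443 = -532451668/49443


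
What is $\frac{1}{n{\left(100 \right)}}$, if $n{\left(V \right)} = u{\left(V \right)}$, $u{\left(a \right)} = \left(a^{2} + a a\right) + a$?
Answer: $\frac{1}{20100} \approx 4.9751 \cdot 10^{-5}$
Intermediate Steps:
$u{\left(a \right)} = a + 2 a^{2}$ ($u{\left(a \right)} = \left(a^{2} + a^{2}\right) + a = 2 a^{2} + a = a + 2 a^{2}$)
$n{\left(V \right)} = V \left(1 + 2 V\right)$
$\frac{1}{n{\left(100 \right)}} = \frac{1}{100 \left(1 + 2 \cdot 100\right)} = \frac{1}{100 \left(1 + 200\right)} = \frac{1}{100 \cdot 201} = \frac{1}{20100}$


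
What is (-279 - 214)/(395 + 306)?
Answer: -493/701 ≈ -0.70328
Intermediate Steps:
(-279 - 214)/(395 + 306) = -493/701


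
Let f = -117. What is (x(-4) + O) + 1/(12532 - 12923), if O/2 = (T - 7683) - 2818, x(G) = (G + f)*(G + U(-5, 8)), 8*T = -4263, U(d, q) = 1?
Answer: -33946233/1564 ≈ -21705.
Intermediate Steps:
T = -4263/8 (T = (⅛)*(-4263) = -4263/8 ≈ -532.88)
x(G) = (1 + G)*(-117 + G) (x(G) = (G - 117)*(G + 1) = (-117 + G)*(1 + G) = (1 + G)*(-117 + G))
O = -88271/4 (O = 2*((-4263/8 - 7683) - 2818) = 2*(-65727/8 - 2818) = 2*(-88271/8) = -88271/4 ≈ -22068.)
(x(-4) + O) + 1/(12532 - 12923) = ((-117 + (-4)² - 116*(-4)) - 88271/4) + 1/(12532 - 12923) = ((-117 + 16 + 464) - 88271/4) + 1/(-391) = (363 - 88271/4) - 1/391 = -86819/4 - 1/391 = -33946233/1564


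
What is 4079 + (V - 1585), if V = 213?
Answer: 2707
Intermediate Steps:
4079 + (V - 1585) = 4079 + (213 - 1585) = 4079 - 1372 = 2707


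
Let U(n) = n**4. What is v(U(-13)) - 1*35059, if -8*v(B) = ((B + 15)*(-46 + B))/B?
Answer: -1103175679/28561 ≈ -38625.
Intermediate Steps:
v(B) = -(-46 + B)*(15 + B)/(8*B) (v(B) = -(B + 15)*(-46 + B)/(8*B) = -(15 + B)*(-46 + B)/(8*B) = -(-46 + B)*(15 + B)/(8*B))
v(U(-13)) - 1*35059 = (690 - 1*(-13)**4*(-31 + (-13)**4))/(8*((-13)**4)) - 1*35059 = (1/8)*(690 - 1*28561*(-31 + 28561))/28561 - 35059 = (1/8)*(1/28561)*(690 - 1*28561*28530) - 35059 = (1/8)*(1/28561)*(690 - 814845330) - 35059 = (1/8)*(1/28561)*(-814844640) - 35059 = -101855580/28561 - 35059 = -1103175679/28561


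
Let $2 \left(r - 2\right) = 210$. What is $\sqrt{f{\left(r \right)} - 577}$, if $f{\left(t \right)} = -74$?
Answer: $i \sqrt{651} \approx 25.515 i$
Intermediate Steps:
$r = 107$ ($r = 2 + \frac{1}{2} \cdot 210 = 2 + 105 = 107$)
$\sqrt{f{\left(r \right)} - 577} = \sqrt{-74 - 577} = \sqrt{-651} = i \sqrt{651}$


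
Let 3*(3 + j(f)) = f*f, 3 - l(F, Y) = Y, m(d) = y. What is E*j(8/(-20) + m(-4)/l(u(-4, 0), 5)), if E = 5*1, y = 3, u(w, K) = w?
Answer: -539/60 ≈ -8.9833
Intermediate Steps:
m(d) = 3
l(F, Y) = 3 - Y
E = 5
j(f) = -3 + f²/3 (j(f) = -3 + (f*f)/3 = -3 + f²/3)
E*j(8/(-20) + m(-4)/l(u(-4, 0), 5)) = 5*(-3 + (8/(-20) + 3/(3 - 1*5))²/3) = 5*(-3 + (8*(-1/20) + 3/(3 - 5))²/3) = 5*(-3 + (-⅖ + 3/(-2))²/3) = 5*(-3 + (-⅖ + 3*(-½))²/3) = 5*(-3 + (-⅖ - 3/2)²/3) = 5*(-3 + (-19/10)²/3) = 5*(-3 + (⅓)*(361/100)) = 5*(-3 + 361/300) = 5*(-539/300) = -539/60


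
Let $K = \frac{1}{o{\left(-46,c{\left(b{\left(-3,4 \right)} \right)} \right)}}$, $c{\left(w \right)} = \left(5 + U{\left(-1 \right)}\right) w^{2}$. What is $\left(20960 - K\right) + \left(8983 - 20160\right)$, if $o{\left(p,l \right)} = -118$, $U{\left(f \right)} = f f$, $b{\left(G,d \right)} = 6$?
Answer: $\frac{1154395}{118} \approx 9783.0$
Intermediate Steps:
$U{\left(f \right)} = f^{2}$
$c{\left(w \right)} = 6 w^{2}$ ($c{\left(w \right)} = \left(5 + \left(-1\right)^{2}\right) w^{2} = \left(5 + 1\right) w^{2} = 6 w^{2}$)
$K = - \frac{1}{118}$ ($K = \frac{1}{-118} = - \frac{1}{118} \approx -0.0084746$)
$\left(20960 - K\right) + \left(8983 - 20160\right) = \left(20960 - - \frac{1}{118}\right) + \left(8983 - 20160\right) = \left(20960 + \frac{1}{118}\right) - 11177 = \frac{2473281}{118} - 11177 = \frac{1154395}{118}$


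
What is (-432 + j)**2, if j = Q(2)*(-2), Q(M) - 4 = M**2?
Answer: 200704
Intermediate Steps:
Q(M) = 4 + M**2
j = -16 (j = (4 + 2**2)*(-2) = (4 + 4)*(-2) = 8*(-2) = -16)
(-432 + j)**2 = (-432 - 16)**2 = (-448)**2 = 200704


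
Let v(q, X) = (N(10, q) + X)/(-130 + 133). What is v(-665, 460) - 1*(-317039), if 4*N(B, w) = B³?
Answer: 951827/3 ≈ 3.1728e+5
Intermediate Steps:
N(B, w) = B³/4
v(q, X) = 250/3 + X/3 (v(q, X) = ((¼)*10³ + X)/(-130 + 133) = ((¼)*1000 + X)/3 = (250 + X)*(⅓) = 250/3 + X/3)
v(-665, 460) - 1*(-317039) = (250/3 + (⅓)*460) - 1*(-317039) = (250/3 + 460/3) + 317039 = 710/3 + 317039 = 951827/3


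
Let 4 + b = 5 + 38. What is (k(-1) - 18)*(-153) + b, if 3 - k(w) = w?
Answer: 2181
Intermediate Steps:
b = 39 (b = -4 + (5 + 38) = -4 + 43 = 39)
k(w) = 3 - w
(k(-1) - 18)*(-153) + b = ((3 - 1*(-1)) - 18)*(-153) + 39 = ((3 + 1) - 18)*(-153) + 39 = (4 - 18)*(-153) + 39 = -14*(-153) + 39 = 2142 + 39 = 2181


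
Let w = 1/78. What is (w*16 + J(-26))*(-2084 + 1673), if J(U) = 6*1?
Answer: -33154/13 ≈ -2550.3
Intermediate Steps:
J(U) = 6
w = 1/78 ≈ 0.012821
(w*16 + J(-26))*(-2084 + 1673) = ((1/78)*16 + 6)*(-2084 + 1673) = (8/39 + 6)*(-411) = (242/39)*(-411) = -33154/13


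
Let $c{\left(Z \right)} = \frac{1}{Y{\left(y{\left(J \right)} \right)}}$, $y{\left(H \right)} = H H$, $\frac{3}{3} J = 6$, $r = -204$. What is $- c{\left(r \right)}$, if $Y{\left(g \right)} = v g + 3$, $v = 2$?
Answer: $- \frac{1}{75} \approx -0.013333$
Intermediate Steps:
$J = 6$
$y{\left(H \right)} = H^{2}$
$Y{\left(g \right)} = 3 + 2 g$ ($Y{\left(g \right)} = 2 g + 3 = 3 + 2 g$)
$c{\left(Z \right)} = \frac{1}{75}$ ($c{\left(Z \right)} = \frac{1}{3 + 2 \cdot 6^{2}} = \frac{1}{3 + 2 \cdot 36} = \frac{1}{3 + 72} = \frac{1}{75}$)
$- c{\left(r \right)} = \left(-1\right) \frac{1}{75} = - \frac{1}{75}$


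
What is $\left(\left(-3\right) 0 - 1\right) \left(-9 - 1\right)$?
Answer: $10$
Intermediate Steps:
$\left(\left(-3\right) 0 - 1\right) \left(-9 - 1\right) = \left(0 - 1\right) \left(-10\right) = \left(-1\right) \left(-10\right) = 10$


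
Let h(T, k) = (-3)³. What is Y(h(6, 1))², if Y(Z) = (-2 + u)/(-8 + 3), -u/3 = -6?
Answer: 256/25 ≈ 10.240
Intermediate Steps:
u = 18 (u = -3*(-6) = 18)
h(T, k) = -27
Y(Z) = -16/5 (Y(Z) = (-2 + 18)/(-8 + 3) = 16/(-5) = 16*(-⅕) = -16/5)
Y(h(6, 1))² = (-16/5)² = 256/25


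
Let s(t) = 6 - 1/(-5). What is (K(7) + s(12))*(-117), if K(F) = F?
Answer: -7722/5 ≈ -1544.4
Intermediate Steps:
s(t) = 31/5 (s(t) = 6 - 1*(-⅕) = 6 + ⅕ = 31/5)
(K(7) + s(12))*(-117) = (7 + 31/5)*(-117) = (66/5)*(-117) = -7722/5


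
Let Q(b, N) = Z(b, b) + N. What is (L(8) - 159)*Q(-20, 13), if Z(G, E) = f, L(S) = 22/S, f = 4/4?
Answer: -4375/2 ≈ -2187.5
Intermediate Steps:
f = 1 (f = 4*(¼) = 1)
Z(G, E) = 1
Q(b, N) = 1 + N
(L(8) - 159)*Q(-20, 13) = (22/8 - 159)*(1 + 13) = (22*(⅛) - 159)*14 = (11/4 - 159)*14 = -625/4*14 = -4375/2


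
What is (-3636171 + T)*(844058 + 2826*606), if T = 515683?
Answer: -7977883307632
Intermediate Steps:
(-3636171 + T)*(844058 + 2826*606) = (-3636171 + 515683)*(844058 + 2826*606) = -3120488*(844058 + 1712556) = -3120488*2556614 = -7977883307632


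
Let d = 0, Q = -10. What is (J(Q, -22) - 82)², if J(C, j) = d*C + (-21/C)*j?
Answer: 410881/25 ≈ 16435.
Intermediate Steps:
J(C, j) = -21*j/C (J(C, j) = 0*C + (-21/C)*j = 0 - 21*j/C = -21*j/C)
(J(Q, -22) - 82)² = (-21*(-22)/(-10) - 82)² = (-21*(-22)*(-⅒) - 82)² = (-231/5 - 82)² = (-641/5)² = 410881/25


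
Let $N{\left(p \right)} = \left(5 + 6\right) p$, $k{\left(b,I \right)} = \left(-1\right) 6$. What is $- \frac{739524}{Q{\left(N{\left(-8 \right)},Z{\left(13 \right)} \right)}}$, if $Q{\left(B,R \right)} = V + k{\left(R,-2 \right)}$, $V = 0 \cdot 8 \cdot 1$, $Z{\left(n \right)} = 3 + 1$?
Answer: $123254$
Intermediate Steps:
$k{\left(b,I \right)} = -6$
$Z{\left(n \right)} = 4$
$V = 0$ ($V = 0 \cdot 1 = 0$)
$N{\left(p \right)} = 11 p$
$Q{\left(B,R \right)} = -6$ ($Q{\left(B,R \right)} = 0 - 6 = -6$)
$- \frac{739524}{Q{\left(N{\left(-8 \right)},Z{\left(13 \right)} \right)}} = - \frac{739524}{-6} = \left(-739524\right) \left(- \frac{1}{6}\right) = 123254$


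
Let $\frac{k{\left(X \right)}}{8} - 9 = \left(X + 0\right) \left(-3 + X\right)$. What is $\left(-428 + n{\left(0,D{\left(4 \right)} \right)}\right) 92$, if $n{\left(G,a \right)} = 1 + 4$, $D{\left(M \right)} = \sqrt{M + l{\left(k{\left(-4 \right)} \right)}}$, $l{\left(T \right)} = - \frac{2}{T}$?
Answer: $-38916$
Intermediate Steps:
$k{\left(X \right)} = 72 + 8 X \left(-3 + X\right)$ ($k{\left(X \right)} = 72 + 8 \left(X + 0\right) \left(-3 + X\right) = 72 + 8 X \left(-3 + X\right)$)
$D{\left(M \right)} = \sqrt{- \frac{1}{148} + M}$ ($D{\left(M \right)} = \sqrt{M - \frac{2}{72 - -96 + 8 \left(-4\right)^{2}}} = \sqrt{M - \frac{2}{72 + 96 + 8 \cdot 16}} = \sqrt{M - \frac{2}{72 + 96 + 128}} = \sqrt{M - \frac{2}{296}} = \sqrt{M - \frac{1}{148}} = \sqrt{- \frac{1}{148} + M}$)
$n{\left(G,a \right)} = 5$
$\left(-428 + n{\left(0,D{\left(4 \right)} \right)}\right) 92 = \left(-428 + 5\right) 92 = \left(-423\right) 92 = -38916$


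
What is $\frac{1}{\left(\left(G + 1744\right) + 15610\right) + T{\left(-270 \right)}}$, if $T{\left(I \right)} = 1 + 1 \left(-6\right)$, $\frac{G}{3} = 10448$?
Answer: $\frac{1}{48693} \approx 2.0537 \cdot 10^{-5}$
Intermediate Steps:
$G = 31344$ ($G = 3 \cdot 10448 = 31344$)
$T{\left(I \right)} = -5$ ($T{\left(I \right)} = 1 - 6 = -5$)
$\frac{1}{\left(\left(G + 1744\right) + 15610\right) + T{\left(-270 \right)}} = \frac{1}{\left(\left(31344 + 1744\right) + 15610\right) - 5} = \frac{1}{\left(33088 + 15610\right) - 5} = \frac{1}{48698 - 5} = \frac{1}{48693}$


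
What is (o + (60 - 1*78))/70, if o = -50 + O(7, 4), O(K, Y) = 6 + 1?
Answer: -61/70 ≈ -0.87143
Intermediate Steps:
O(K, Y) = 7
o = -43 (o = -50 + 7 = -43)
(o + (60 - 1*78))/70 = (-43 + (60 - 1*78))/70 = (-43 + (60 - 78))/70 = (-43 - 18)/70 = (1/70)*(-61) = -61/70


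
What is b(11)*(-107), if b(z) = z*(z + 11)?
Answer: -25894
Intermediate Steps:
b(z) = z*(11 + z)
b(11)*(-107) = (11*(11 + 11))*(-107) = (11*22)*(-107) = 242*(-107) = -25894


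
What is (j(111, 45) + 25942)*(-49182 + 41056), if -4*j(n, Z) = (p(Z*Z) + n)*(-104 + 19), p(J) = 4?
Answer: -461325209/2 ≈ -2.3066e+8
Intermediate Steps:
j(n, Z) = 85 + 85*n/4 (j(n, Z) = -(4 + n)*(-104 + 19)/4 = -(4 + n)*(-85)/4 = -(-340 - 85*n)/4 = 85 + 85*n/4)
(j(111, 45) + 25942)*(-49182 + 41056) = ((85 + (85/4)*111) + 25942)*(-49182 + 41056) = ((85 + 9435/4) + 25942)*(-8126) = (9775/4 + 25942)*(-8126) = (113543/4)*(-8126) = -461325209/2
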